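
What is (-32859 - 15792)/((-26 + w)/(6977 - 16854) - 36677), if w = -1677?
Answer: 160175309/120752342 ≈ 1.3265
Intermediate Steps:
(-32859 - 15792)/((-26 + w)/(6977 - 16854) - 36677) = (-32859 - 15792)/((-26 - 1677)/(6977 - 16854) - 36677) = -48651/(-1703/(-9877) - 36677) = -48651/(-1703*(-1/9877) - 36677) = -48651/(1703/9877 - 36677) = -48651/(-362257026/9877) = -48651*(-9877/362257026) = 160175309/120752342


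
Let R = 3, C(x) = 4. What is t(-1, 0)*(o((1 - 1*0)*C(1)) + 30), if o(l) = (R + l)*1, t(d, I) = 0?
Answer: 0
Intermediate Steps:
o(l) = 3 + l (o(l) = (3 + l)*1 = 3 + l)
t(-1, 0)*(o((1 - 1*0)*C(1)) + 30) = 0*((3 + (1 - 1*0)*4) + 30) = 0*((3 + (1 + 0)*4) + 30) = 0*((3 + 1*4) + 30) = 0*((3 + 4) + 30) = 0*(7 + 30) = 0*37 = 0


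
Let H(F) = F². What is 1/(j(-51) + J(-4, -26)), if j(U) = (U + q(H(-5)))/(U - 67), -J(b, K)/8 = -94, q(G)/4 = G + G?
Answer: 118/88587 ≈ 0.0013320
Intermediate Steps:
q(G) = 8*G (q(G) = 4*(G + G) = 4*(2*G) = 8*G)
J(b, K) = 752 (J(b, K) = -8*(-94) = 752)
j(U) = (200 + U)/(-67 + U) (j(U) = (U + 8*(-5)²)/(U - 67) = (U + 8*25)/(-67 + U) = (U + 200)/(-67 + U) = (200 + U)/(-67 + U))
1/(j(-51) + J(-4, -26)) = 1/((200 - 51)/(-67 - 51) + 752) = 1/(149/(-118) + 752) = 1/(-1/118*149 + 752) = 1/(-149/118 + 752) = 1/(88587/118) = 118/88587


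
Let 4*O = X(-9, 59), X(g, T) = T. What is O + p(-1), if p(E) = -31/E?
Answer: 183/4 ≈ 45.750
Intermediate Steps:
O = 59/4 (O = (¼)*59 = 59/4 ≈ 14.750)
O + p(-1) = 59/4 - 31/(-1) = 59/4 - 31*(-1) = 59/4 + 31 = 183/4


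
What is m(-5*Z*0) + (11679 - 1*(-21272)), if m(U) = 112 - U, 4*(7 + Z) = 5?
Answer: 33063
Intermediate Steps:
Z = -23/4 (Z = -7 + (1/4)*5 = -7 + 5/4 = -23/4 ≈ -5.7500)
m(-5*Z*0) + (11679 - 1*(-21272)) = (112 - (-5*(-23/4))*0) + (11679 - 1*(-21272)) = (112 - 115*0/4) + (11679 + 21272) = (112 - 1*0) + 32951 = (112 + 0) + 32951 = 112 + 32951 = 33063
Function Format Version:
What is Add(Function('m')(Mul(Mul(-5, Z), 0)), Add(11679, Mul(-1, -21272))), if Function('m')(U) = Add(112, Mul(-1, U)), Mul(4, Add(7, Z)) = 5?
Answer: 33063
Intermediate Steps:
Z = Rational(-23, 4) (Z = Add(-7, Mul(Rational(1, 4), 5)) = Add(-7, Rational(5, 4)) = Rational(-23, 4) ≈ -5.7500)
Add(Function('m')(Mul(Mul(-5, Z), 0)), Add(11679, Mul(-1, -21272))) = Add(Add(112, Mul(-1, Mul(Mul(-5, Rational(-23, 4)), 0))), Add(11679, Mul(-1, -21272))) = Add(Add(112, Mul(-1, Mul(Rational(115, 4), 0))), Add(11679, 21272)) = Add(Add(112, Mul(-1, 0)), 32951) = Add(Add(112, 0), 32951) = Add(112, 32951) = 33063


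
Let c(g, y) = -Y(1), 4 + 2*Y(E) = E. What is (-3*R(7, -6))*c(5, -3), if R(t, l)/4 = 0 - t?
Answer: 126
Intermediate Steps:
Y(E) = -2 + E/2
c(g, y) = 3/2 (c(g, y) = -(-2 + (1/2)*1) = -(-2 + 1/2) = -1*(-3/2) = 3/2)
R(t, l) = -4*t (R(t, l) = 4*(0 - t) = 4*(-t) = -4*t)
(-3*R(7, -6))*c(5, -3) = -(-12)*7*(3/2) = -3*(-28)*(3/2) = 84*(3/2) = 126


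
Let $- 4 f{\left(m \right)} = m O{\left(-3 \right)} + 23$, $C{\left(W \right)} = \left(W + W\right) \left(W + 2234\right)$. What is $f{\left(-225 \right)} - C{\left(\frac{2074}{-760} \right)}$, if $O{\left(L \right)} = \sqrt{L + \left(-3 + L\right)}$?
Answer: $\frac{878839521}{72200} + \frac{675 i}{4} \approx 12172.0 + 168.75 i$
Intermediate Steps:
$O{\left(L \right)} = \sqrt{-3 + 2 L}$
$C{\left(W \right)} = 2 W \left(2234 + W\right)$
$f{\left(m \right)} = - \frac{23}{4} - \frac{3 i m}{4}$ ($f{\left(m \right)} = - \frac{m \sqrt{-3 + 2 \left(-3\right)} + 23}{4} = - \frac{m \sqrt{-3 - 6} + 23}{4} = - \frac{m \sqrt{-9} + 23}{4} = - \frac{m 3 i + 23}{4} = - \frac{3 i m + 23}{4} = - \frac{23 + 3 i m}{4} = - \frac{23}{4} - \frac{3 i m}{4}$)
$f{\left(-225 \right)} - C{\left(\frac{2074}{-760} \right)} = \left(- \frac{23}{4} - \frac{3}{4} i \left(-225\right)\right) - 2 \frac{2074}{-760} \left(2234 + \frac{2074}{-760}\right) = \left(- \frac{23}{4} + \frac{675 i}{4}\right) - 2 \cdot 2074 \left(- \frac{1}{760}\right) \left(2234 + 2074 \left(- \frac{1}{760}\right)\right) = \left(- \frac{23}{4} + \frac{675 i}{4}\right) - 2 \left(- \frac{1037}{380}\right) \left(2234 - \frac{1037}{380}\right) = \left(- \frac{23}{4} + \frac{675 i}{4}\right) - 2 \left(- \frac{1037}{380}\right) \frac{847883}{380} = \left(- \frac{23}{4} + \frac{675 i}{4}\right) - - \frac{879254671}{72200} = \left(- \frac{23}{4} + \frac{675 i}{4}\right) + \frac{879254671}{72200} = \frac{878839521}{72200} + \frac{675 i}{4}$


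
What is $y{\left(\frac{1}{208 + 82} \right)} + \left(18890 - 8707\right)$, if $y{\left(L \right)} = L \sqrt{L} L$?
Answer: $10183 + \frac{\sqrt{290}}{24389000} \approx 10183.0$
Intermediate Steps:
$y{\left(L \right)} = L^{\frac{5}{2}}$ ($y{\left(L \right)} = L^{\frac{3}{2}} L = L^{\frac{5}{2}}$)
$y{\left(\frac{1}{208 + 82} \right)} + \left(18890 - 8707\right) = \left(\frac{1}{208 + 82}\right)^{\frac{5}{2}} + \left(18890 - 8707\right) = \left(\frac{1}{290}\right)^{\frac{5}{2}} + \left(18890 - 8707\right) = \left(\frac{1}{290}\right)^{\frac{5}{2}} + 10183 = \frac{\sqrt{290}}{24389000} + 10183 = 10183 + \frac{\sqrt{290}}{24389000}$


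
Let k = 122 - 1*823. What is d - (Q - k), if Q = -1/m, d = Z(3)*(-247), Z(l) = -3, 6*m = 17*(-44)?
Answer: 14957/374 ≈ 39.992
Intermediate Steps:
m = -374/3 (m = (17*(-44))/6 = (⅙)*(-748) = -374/3 ≈ -124.67)
d = 741 (d = -3*(-247) = 741)
Q = 3/374 (Q = -1/(-374/3) = -1*(-3/374) = 3/374 ≈ 0.0080214)
k = -701 (k = 122 - 823 = -701)
d - (Q - k) = 741 - (3/374 - 1*(-701)) = 741 - (3/374 + 701) = 741 - 1*262177/374 = 741 - 262177/374 = 14957/374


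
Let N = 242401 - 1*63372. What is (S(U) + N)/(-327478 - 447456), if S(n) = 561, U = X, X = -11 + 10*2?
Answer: -89795/387467 ≈ -0.23175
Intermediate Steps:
X = 9 (X = -11 + 20 = 9)
N = 179029 (N = 242401 - 63372 = 179029)
U = 9
(S(U) + N)/(-327478 - 447456) = (561 + 179029)/(-327478 - 447456) = 179590/(-774934) = 179590*(-1/774934) = -89795/387467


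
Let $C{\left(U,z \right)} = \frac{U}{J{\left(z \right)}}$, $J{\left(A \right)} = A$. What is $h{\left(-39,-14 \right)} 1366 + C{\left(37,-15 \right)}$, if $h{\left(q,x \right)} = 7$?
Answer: $\frac{143393}{15} \approx 9559.5$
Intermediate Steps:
$C{\left(U,z \right)} = \frac{U}{z}$
$h{\left(-39,-14 \right)} 1366 + C{\left(37,-15 \right)} = 7 \cdot 1366 + \frac{37}{-15} = 9562 + 37 \left(- \frac{1}{15}\right) = 9562 - \frac{37}{15} = \frac{143393}{15}$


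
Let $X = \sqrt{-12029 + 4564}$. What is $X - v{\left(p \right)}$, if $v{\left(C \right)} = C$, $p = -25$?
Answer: $25 + i \sqrt{7465} \approx 25.0 + 86.4 i$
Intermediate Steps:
$X = i \sqrt{7465}$ ($X = \sqrt{-7465} = i \sqrt{7465} \approx 86.4 i$)
$X - v{\left(p \right)} = i \sqrt{7465} - -25 = i \sqrt{7465} + 25 = 25 + i \sqrt{7465}$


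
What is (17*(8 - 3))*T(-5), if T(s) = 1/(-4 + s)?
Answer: -85/9 ≈ -9.4444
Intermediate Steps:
(17*(8 - 3))*T(-5) = (17*(8 - 3))/(-4 - 5) = (17*5)/(-9) = 85*(-1/9) = -85/9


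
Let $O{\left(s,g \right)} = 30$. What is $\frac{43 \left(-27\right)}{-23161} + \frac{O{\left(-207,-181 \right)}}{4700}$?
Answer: $\frac{615153}{10885670} \approx 0.05651$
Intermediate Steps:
$\frac{43 \left(-27\right)}{-23161} + \frac{O{\left(-207,-181 \right)}}{4700} = \frac{43 \left(-27\right)}{-23161} + \frac{30}{4700} = \left(-1161\right) \left(- \frac{1}{23161}\right) + 30 \cdot \frac{1}{4700} = \frac{1161}{23161} + \frac{3}{470} = \frac{615153}{10885670}$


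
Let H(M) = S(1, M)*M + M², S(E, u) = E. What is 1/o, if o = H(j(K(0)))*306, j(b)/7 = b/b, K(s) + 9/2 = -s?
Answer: 1/17136 ≈ 5.8357e-5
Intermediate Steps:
K(s) = -9/2 - s
j(b) = 7 (j(b) = 7*(b/b) = 7*1 = 7)
H(M) = M + M² (H(M) = 1*M + M² = M + M²)
o = 17136 (o = (7*(1 + 7))*306 = (7*8)*306 = 56*306 = 17136)
1/o = 1/17136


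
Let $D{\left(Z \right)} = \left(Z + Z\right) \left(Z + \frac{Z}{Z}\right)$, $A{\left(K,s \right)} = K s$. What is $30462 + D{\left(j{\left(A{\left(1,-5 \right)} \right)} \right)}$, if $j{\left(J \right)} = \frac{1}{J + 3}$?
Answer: $\frac{60923}{2} \approx 30462.0$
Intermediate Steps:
$j{\left(J \right)} = \frac{1}{3 + J}$
$D{\left(Z \right)} = 2 Z \left(1 + Z\right)$ ($D{\left(Z \right)} = 2 Z \left(Z + 1\right) = 2 Z \left(1 + Z\right)$)
$30462 + D{\left(j{\left(A{\left(1,-5 \right)} \right)} \right)} = 30462 + \frac{2 \left(1 + \frac{1}{3 + 1 \left(-5\right)}\right)}{3 + 1 \left(-5\right)} = 30462 + \frac{2 \left(1 + \frac{1}{3 - 5}\right)}{3 - 5} = 30462 + \frac{2 \left(1 + \frac{1}{-2}\right)}{-2} = 30462 + 2 \left(- \frac{1}{2}\right) \left(1 - \frac{1}{2}\right) = 30462 + 2 \left(- \frac{1}{2}\right) \frac{1}{2} = 30462 - \frac{1}{2} = \frac{60923}{2}$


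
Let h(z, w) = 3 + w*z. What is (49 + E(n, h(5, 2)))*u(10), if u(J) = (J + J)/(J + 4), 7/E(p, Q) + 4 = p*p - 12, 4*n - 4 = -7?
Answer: 17130/247 ≈ 69.352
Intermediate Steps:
n = -¾ (n = 1 + (¼)*(-7) = 1 - 7/4 = -¾ ≈ -0.75000)
E(p, Q) = 7/(-16 + p²) (E(p, Q) = 7/(-4 + (p*p - 12)) = 7/(-4 + (p² - 12)) = 7/(-4 + (-12 + p²)) = 7/(-16 + p²))
u(J) = 2*J/(4 + J) (u(J) = (2*J)/(4 + J) = 2*J/(4 + J))
(49 + E(n, h(5, 2)))*u(10) = (49 + 7/(-16 + (-¾)²))*(2*10/(4 + 10)) = (49 + 7/(-16 + 9/16))*(2*10/14) = (49 + 7/(-247/16))*(2*10*(1/14)) = (49 + 7*(-16/247))*(10/7) = (49 - 112/247)*(10/7) = (11991/247)*(10/7) = 17130/247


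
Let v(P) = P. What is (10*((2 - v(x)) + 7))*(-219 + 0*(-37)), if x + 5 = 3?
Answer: -24090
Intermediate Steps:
x = -2 (x = -5 + 3 = -2)
(10*((2 - v(x)) + 7))*(-219 + 0*(-37)) = (10*((2 - 1*(-2)) + 7))*(-219 + 0*(-37)) = (10*((2 + 2) + 7))*(-219 + 0) = (10*(4 + 7))*(-219) = (10*11)*(-219) = 110*(-219) = -24090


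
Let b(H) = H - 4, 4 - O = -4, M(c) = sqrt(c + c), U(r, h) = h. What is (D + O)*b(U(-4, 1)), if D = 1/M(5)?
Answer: -24 - 3*sqrt(10)/10 ≈ -24.949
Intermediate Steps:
M(c) = sqrt(2)*sqrt(c) (M(c) = sqrt(2*c) = sqrt(2)*sqrt(c))
O = 8 (O = 4 - 1*(-4) = 4 + 4 = 8)
D = sqrt(10)/10 (D = 1/(sqrt(2)*sqrt(5)) = 1/(sqrt(10)) = sqrt(10)/10 ≈ 0.31623)
b(H) = -4 + H
(D + O)*b(U(-4, 1)) = (sqrt(10)/10 + 8)*(-4 + 1) = (8 + sqrt(10)/10)*(-3) = -24 - 3*sqrt(10)/10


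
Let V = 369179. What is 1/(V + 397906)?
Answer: 1/767085 ≈ 1.3036e-6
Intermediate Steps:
1/(V + 397906) = 1/(369179 + 397906) = 1/767085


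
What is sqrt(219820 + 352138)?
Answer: sqrt(571958) ≈ 756.28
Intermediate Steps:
sqrt(219820 + 352138) = sqrt(571958)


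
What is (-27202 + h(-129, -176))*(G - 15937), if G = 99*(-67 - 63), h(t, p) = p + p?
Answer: 793748078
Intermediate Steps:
h(t, p) = 2*p
G = -12870 (G = 99*(-130) = -12870)
(-27202 + h(-129, -176))*(G - 15937) = (-27202 + 2*(-176))*(-12870 - 15937) = (-27202 - 352)*(-28807) = -27554*(-28807) = 793748078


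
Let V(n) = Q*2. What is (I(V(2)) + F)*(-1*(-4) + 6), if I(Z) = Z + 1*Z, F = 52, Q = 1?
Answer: 560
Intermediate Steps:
V(n) = 2 (V(n) = 1*2 = 2)
I(Z) = 2*Z (I(Z) = Z + Z = 2*Z)
(I(V(2)) + F)*(-1*(-4) + 6) = (2*2 + 52)*(-1*(-4) + 6) = (4 + 52)*(4 + 6) = 56*10 = 560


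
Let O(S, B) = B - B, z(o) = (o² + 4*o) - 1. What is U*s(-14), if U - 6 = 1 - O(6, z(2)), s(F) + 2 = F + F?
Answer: -210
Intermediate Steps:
s(F) = -2 + 2*F (s(F) = -2 + (F + F) = -2 + 2*F)
z(o) = -1 + o² + 4*o
O(S, B) = 0
U = 7 (U = 6 + (1 - 1*0) = 6 + (1 + 0) = 6 + 1 = 7)
U*s(-14) = 7*(-2 + 2*(-14)) = 7*(-2 - 28) = 7*(-30) = -210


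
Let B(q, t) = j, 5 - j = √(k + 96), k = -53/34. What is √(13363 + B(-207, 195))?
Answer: √(15453408 - 442*√646)/34 ≈ 115.58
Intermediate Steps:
k = -53/34 (k = -53*1/34 = -53/34 ≈ -1.5588)
j = 5 - 13*√646/34 (j = 5 - √(-53/34 + 96) = 5 - √(3211/34) = 5 - 13*√646/34 ≈ -4.7181)
B(q, t) = 5 - 13*√646/34
√(13363 + B(-207, 195)) = √(13363 + (5 - 13*√646/34)) = √(13368 - 13*√646/34)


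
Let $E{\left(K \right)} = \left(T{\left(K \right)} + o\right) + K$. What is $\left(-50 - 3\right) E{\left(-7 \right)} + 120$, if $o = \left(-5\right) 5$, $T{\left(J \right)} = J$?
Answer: $2187$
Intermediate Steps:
$o = -25$
$E{\left(K \right)} = -25 + 2 K$ ($E{\left(K \right)} = \left(K - 25\right) + K = \left(-25 + K\right) + K = -25 + 2 K$)
$\left(-50 - 3\right) E{\left(-7 \right)} + 120 = \left(-50 - 3\right) \left(-25 + 2 \left(-7\right)\right) + 120 = \left(-50 - 3\right) \left(-25 - 14\right) + 120 = \left(-53\right) \left(-39\right) + 120 = 2067 + 120 = 2187$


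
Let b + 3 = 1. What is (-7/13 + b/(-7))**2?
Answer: 529/8281 ≈ 0.063881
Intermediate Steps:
b = -2 (b = -3 + 1 = -2)
(-7/13 + b/(-7))**2 = (-7/13 - 2/(-7))**2 = (-7*1/13 - 2*(-1/7))**2 = (-7/13 + 2/7)**2 = (-23/91)**2 = 529/8281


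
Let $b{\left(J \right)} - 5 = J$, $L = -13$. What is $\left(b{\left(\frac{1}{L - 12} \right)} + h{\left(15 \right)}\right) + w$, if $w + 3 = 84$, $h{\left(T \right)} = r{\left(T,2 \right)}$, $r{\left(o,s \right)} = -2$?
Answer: $\frac{2099}{25} \approx 83.96$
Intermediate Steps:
$h{\left(T \right)} = -2$
$b{\left(J \right)} = 5 + J$
$w = 81$ ($w = -3 + 84 = 81$)
$\left(b{\left(\frac{1}{L - 12} \right)} + h{\left(15 \right)}\right) + w = \left(\left(5 + \frac{1}{-13 - 12}\right) - 2\right) + 81 = \left(\left(5 + \frac{1}{-25}\right) - 2\right) + 81 = \left(\left(5 - \frac{1}{25}\right) - 2\right) + 81 = \left(\frac{124}{25} - 2\right) + 81 = \frac{74}{25} + 81 = \frac{2099}{25}$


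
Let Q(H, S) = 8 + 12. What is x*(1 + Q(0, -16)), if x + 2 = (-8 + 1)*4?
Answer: -630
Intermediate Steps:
Q(H, S) = 20
x = -30 (x = -2 + (-8 + 1)*4 = -2 - 7*4 = -2 - 28 = -30)
x*(1 + Q(0, -16)) = -30*(1 + 20) = -30*21 = -630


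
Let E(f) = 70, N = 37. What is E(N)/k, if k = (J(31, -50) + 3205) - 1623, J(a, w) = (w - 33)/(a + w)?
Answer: 1330/30141 ≈ 0.044126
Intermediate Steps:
J(a, w) = (-33 + w)/(a + w)
k = 30141/19 (k = ((-33 - 50)/(31 - 50) + 3205) - 1623 = (-83/(-19) + 3205) - 1623 = (-1/19*(-83) + 3205) - 1623 = (83/19 + 3205) - 1623 = 60978/19 - 1623 = 30141/19 ≈ 1586.4)
E(N)/k = 70/(30141/19) = 70*(19/30141) = 1330/30141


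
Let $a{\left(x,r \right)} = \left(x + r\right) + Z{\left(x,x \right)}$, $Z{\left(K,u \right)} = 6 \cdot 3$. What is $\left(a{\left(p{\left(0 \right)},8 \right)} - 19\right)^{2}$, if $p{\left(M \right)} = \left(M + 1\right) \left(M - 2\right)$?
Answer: $25$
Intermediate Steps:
$Z{\left(K,u \right)} = 18$
$p{\left(M \right)} = \left(1 + M\right) \left(-2 + M\right)$
$a{\left(x,r \right)} = 18 + r + x$ ($a{\left(x,r \right)} = \left(x + r\right) + 18 = \left(r + x\right) + 18 = 18 + r + x$)
$\left(a{\left(p{\left(0 \right)},8 \right)} - 19\right)^{2} = \left(\left(18 + 8 - \left(2 - 0^{2}\right)\right) - 19\right)^{2} = \left(\left(18 + 8 + \left(-2 + 0 + 0\right)\right) - 19\right)^{2} = \left(\left(18 + 8 - 2\right) - 19\right)^{2} = \left(24 - 19\right)^{2} = 5^{2} = 25$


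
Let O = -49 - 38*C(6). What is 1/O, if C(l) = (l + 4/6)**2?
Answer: -9/15641 ≈ -0.00057541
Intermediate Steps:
C(l) = (2/3 + l)**2 (C(l) = (l + 4*(1/6))**2 = (l + 2/3)**2 = (2/3 + l)**2)
O = -15641/9 (O = -49 - 38*(2 + 3*6)**2/9 = -49 - 38*(2 + 18)**2/9 = -49 - 38*20**2/9 = -49 - 38*400/9 = -49 - 15200/9 = -15641/9 ≈ -1737.9)
1/O = 1/(-15641/9) = -9/15641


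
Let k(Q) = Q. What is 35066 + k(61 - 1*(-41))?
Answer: 35168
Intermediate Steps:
35066 + k(61 - 1*(-41)) = 35066 + (61 - 1*(-41)) = 35066 + (61 + 41) = 35066 + 102 = 35168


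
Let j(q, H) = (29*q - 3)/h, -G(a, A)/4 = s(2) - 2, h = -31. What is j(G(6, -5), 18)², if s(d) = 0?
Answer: 52441/961 ≈ 54.569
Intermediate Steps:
G(a, A) = 8 (G(a, A) = -4*(0 - 2) = -4*(-2) = 8)
j(q, H) = 3/31 - 29*q/31 (j(q, H) = (29*q - 3)/(-31) = (-3 + 29*q)*(-1/31) = 3/31 - 29*q/31)
j(G(6, -5), 18)² = (3/31 - 29/31*8)² = (3/31 - 232/31)² = (-229/31)² = 52441/961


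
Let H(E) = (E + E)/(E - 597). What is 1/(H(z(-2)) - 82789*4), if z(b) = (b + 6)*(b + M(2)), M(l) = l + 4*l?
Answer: -565/187103204 ≈ -3.0197e-6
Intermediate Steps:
M(l) = 5*l
z(b) = (6 + b)*(10 + b) (z(b) = (b + 6)*(b + 5*2) = (6 + b)*(b + 10) = (6 + b)*(10 + b))
H(E) = 2*E/(-597 + E) (H(E) = (2*E)/(-597 + E) = 2*E/(-597 + E))
1/(H(z(-2)) - 82789*4) = 1/(2*(60 + (-2)**2 + 16*(-2))/(-597 + (60 + (-2)**2 + 16*(-2))) - 82789*4) = 1/(2*(60 + 4 - 32)/(-597 + (60 + 4 - 32)) - 331156) = 1/(2*32/(-597 + 32) - 331156) = 1/(2*32/(-565) - 331156) = 1/(2*32*(-1/565) - 331156) = 1/(-64/565 - 331156) = 1/(-187103204/565) = -565/187103204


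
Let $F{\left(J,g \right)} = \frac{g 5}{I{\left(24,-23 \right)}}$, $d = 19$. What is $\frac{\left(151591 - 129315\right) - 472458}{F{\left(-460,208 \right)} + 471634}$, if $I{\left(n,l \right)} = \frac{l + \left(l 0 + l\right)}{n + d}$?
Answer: $- \frac{5177093}{5412611} \approx -0.95649$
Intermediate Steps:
$I{\left(n,l \right)} = \frac{2 l}{19 + n}$ ($I{\left(n,l \right)} = \frac{l + \left(l 0 + l\right)}{n + 19} = \frac{l + \left(0 + l\right)}{19 + n} = \frac{l + l}{19 + n} = \frac{2 l}{19 + n}$)
$F{\left(J,g \right)} = - \frac{215 g}{46}$ ($F{\left(J,g \right)} = \frac{g 5}{2 \left(-23\right) \frac{1}{19 + 24}} = \frac{5 g}{2 \left(-23\right) \frac{1}{43}} = \frac{5 g}{- \frac{46}{43}} = 5 g \left(- \frac{43}{46}\right) = - \frac{215 g}{46}$)
$\frac{\left(151591 - 129315\right) - 472458}{F{\left(-460,208 \right)} + 471634} = \frac{\left(151591 - 129315\right) - 472458}{\left(- \frac{215}{46}\right) 208 + 471634} = \frac{22276 - 472458}{- \frac{22360}{23} + 471634} = - \frac{450182}{\frac{10825222}{23}} = \left(-450182\right) \frac{23}{10825222} = - \frac{5177093}{5412611}$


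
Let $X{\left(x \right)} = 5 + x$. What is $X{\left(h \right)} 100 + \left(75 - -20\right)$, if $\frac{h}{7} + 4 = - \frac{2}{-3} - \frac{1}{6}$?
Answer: $-1855$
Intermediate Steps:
$h = - \frac{49}{2}$ ($h = -28 + 7 \left(- \frac{2}{-3} - \frac{1}{6}\right) = -28 + 7 \left(\left(-2\right) \left(- \frac{1}{3}\right) - \frac{1}{6}\right) = -28 + 7 \left(\frac{2}{3} - \frac{1}{6}\right) = -28 + 7 \cdot \frac{1}{2} = -28 + \frac{7}{2} = - \frac{49}{2} \approx -24.5$)
$X{\left(h \right)} 100 + \left(75 - -20\right) = \left(5 - \frac{49}{2}\right) 100 + \left(75 - -20\right) = \left(- \frac{39}{2}\right) 100 + \left(75 + 20\right) = -1950 + 95 = -1855$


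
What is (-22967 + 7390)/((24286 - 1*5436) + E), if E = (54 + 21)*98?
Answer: -15577/26200 ≈ -0.59454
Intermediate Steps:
E = 7350 (E = 75*98 = 7350)
(-22967 + 7390)/((24286 - 1*5436) + E) = (-22967 + 7390)/((24286 - 1*5436) + 7350) = -15577/((24286 - 5436) + 7350) = -15577/(18850 + 7350) = -15577/26200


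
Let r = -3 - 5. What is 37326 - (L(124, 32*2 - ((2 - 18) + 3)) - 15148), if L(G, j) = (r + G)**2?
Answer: 39018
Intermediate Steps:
r = -8
L(G, j) = (-8 + G)**2
37326 - (L(124, 32*2 - ((2 - 18) + 3)) - 15148) = 37326 - ((-8 + 124)**2 - 15148) = 37326 - (116**2 - 15148) = 37326 - (13456 - 15148) = 37326 - 1*(-1692) = 37326 + 1692 = 39018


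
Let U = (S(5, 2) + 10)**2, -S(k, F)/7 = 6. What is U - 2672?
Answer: -1648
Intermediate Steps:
S(k, F) = -42 (S(k, F) = -7*6 = -42)
U = 1024 (U = (-42 + 10)**2 = (-32)**2 = 1024)
U - 2672 = 1024 - 2672 = -1648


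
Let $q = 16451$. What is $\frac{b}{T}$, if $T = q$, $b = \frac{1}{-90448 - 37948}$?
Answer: $- \frac{1}{2112242596} \approx -4.7343 \cdot 10^{-10}$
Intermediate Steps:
$b = - \frac{1}{128396}$ ($b = \frac{1}{-128396} = - \frac{1}{128396} \approx -7.7884 \cdot 10^{-6}$)
$T = 16451$
$\frac{b}{T} = - \frac{1}{128396 \cdot 16451} = \left(- \frac{1}{128396}\right) \frac{1}{16451} = - \frac{1}{2112242596}$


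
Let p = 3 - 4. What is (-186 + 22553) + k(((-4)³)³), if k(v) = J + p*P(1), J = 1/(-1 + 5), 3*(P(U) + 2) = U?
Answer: 268427/12 ≈ 22369.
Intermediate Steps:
P(U) = -2 + U/3
J = ¼ (J = 1/4 = ¼ ≈ 0.25000)
p = -1
k(v) = 23/12 (k(v) = ¼ - (-2 + (⅓)*1) = ¼ - (-2 + ⅓) = ¼ - 1*(-5/3) = ¼ + 5/3 = 23/12)
(-186 + 22553) + k(((-4)³)³) = (-186 + 22553) + 23/12 = 22367 + 23/12 = 268427/12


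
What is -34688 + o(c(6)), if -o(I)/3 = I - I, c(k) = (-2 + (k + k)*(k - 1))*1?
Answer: -34688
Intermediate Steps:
c(k) = -2 + 2*k*(-1 + k) (c(k) = (-2 + (2*k)*(-1 + k))*1 = (-2 + 2*k*(-1 + k))*1 = -2 + 2*k*(-1 + k))
o(I) = 0 (o(I) = -3*(I - I) = -3*0 = 0)
-34688 + o(c(6)) = -34688 + 0 = -34688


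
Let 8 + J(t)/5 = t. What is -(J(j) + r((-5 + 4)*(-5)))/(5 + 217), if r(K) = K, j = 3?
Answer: 10/111 ≈ 0.090090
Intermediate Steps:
J(t) = -40 + 5*t
-(J(j) + r((-5 + 4)*(-5)))/(5 + 217) = -((-40 + 5*3) + (-5 + 4)*(-5))/(5 + 217) = -((-40 + 15) - 1*(-5))/222 = -(-25 + 5)/222 = -(-20)/222 = -1*(-10/111) = 10/111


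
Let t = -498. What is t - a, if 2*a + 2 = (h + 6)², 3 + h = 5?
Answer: -529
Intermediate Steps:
h = 2 (h = -3 + 5 = 2)
a = 31 (a = -1 + (2 + 6)²/2 = -1 + (½)*8² = -1 + (½)*64 = -1 + 32 = 31)
t - a = -498 - 1*31 = -498 - 31 = -529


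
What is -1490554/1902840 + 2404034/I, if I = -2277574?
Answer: -1992334773139/1083464727540 ≈ -1.8389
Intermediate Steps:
-1490554/1902840 + 2404034/I = -1490554/1902840 + 2404034/(-2277574) = -1490554*1/1902840 + 2404034*(-1/2277574) = -745277/951420 - 1202017/1138787 = -1992334773139/1083464727540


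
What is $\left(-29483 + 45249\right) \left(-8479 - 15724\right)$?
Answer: $-381584498$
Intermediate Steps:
$\left(-29483 + 45249\right) \left(-8479 - 15724\right) = 15766 \left(-24203\right) = -381584498$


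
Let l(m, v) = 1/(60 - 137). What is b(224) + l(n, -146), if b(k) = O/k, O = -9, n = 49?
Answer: -131/2464 ≈ -0.053166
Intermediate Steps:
l(m, v) = -1/77 (l(m, v) = 1/(-77) = -1/77)
b(k) = -9/k
b(224) + l(n, -146) = -9/224 - 1/77 = -131/2464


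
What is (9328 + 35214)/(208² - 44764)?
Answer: -22271/750 ≈ -29.695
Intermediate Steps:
(9328 + 35214)/(208² - 44764) = 44542/(43264 - 44764) = 44542/(-1500) = 44542*(-1/1500) = -22271/750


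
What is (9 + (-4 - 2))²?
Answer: 9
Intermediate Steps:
(9 + (-4 - 2))² = (9 - 6)² = 3² = 9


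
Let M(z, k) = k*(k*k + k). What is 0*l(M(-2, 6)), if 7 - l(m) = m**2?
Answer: 0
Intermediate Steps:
M(z, k) = k*(k + k**2) (M(z, k) = k*(k**2 + k) = k*(k + k**2))
l(m) = 7 - m**2
0*l(M(-2, 6)) = 0*(7 - (6**2*(1 + 6))**2) = 0*(7 - (36*7)**2) = 0*(7 - 1*252**2) = 0*(7 - 1*63504) = 0*(7 - 63504) = 0*(-63497) = 0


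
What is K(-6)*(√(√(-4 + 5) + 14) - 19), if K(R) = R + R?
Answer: 228 - 12*√15 ≈ 181.52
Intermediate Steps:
K(R) = 2*R
K(-6)*(√(√(-4 + 5) + 14) - 19) = (2*(-6))*(√(√(-4 + 5) + 14) - 19) = -12*(√(√1 + 14) - 19) = -12*(√(1 + 14) - 19) = -12*(√15 - 19) = -12*(-19 + √15) = 228 - 12*√15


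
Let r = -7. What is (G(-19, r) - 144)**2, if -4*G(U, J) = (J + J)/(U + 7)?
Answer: 11992369/576 ≈ 20820.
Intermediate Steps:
G(U, J) = -J/(2*(7 + U)) (G(U, J) = -(J + J)/(4*(U + 7)) = -2*J/(4*(7 + U)) = -J/(2*(7 + U)))
(G(-19, r) - 144)**2 = (-1*(-7)/(14 + 2*(-19)) - 144)**2 = (-1*(-7)/(14 - 38) - 144)**2 = (-1*(-7)/(-24) - 144)**2 = (-1*(-7)*(-1/24) - 144)**2 = (-7/24 - 144)**2 = (-3463/24)**2 = 11992369/576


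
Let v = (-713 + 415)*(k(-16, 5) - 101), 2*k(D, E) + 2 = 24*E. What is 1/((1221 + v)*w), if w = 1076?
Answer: 1/14781012 ≈ 6.7654e-8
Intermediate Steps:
k(D, E) = -1 + 12*E (k(D, E) = -1 + (24*E)/2 = -1 + 12*E)
v = 12516 (v = (-713 + 415)*((-1 + 12*5) - 101) = -298*((-1 + 60) - 101) = -298*(59 - 101) = -298*(-42) = 12516)
1/((1221 + v)*w) = 1/((1221 + 12516)*1076) = 1/(13737*1076) = 1/14781012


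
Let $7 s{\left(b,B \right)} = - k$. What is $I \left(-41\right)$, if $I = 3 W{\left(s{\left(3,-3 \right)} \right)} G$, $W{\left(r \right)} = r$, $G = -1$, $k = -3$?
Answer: $\frac{369}{7} \approx 52.714$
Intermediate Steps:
$s{\left(b,B \right)} = \frac{3}{7}$ ($s{\left(b,B \right)} = \frac{\left(-1\right) \left(-3\right)}{7} = \frac{1}{7} \cdot 3 = \frac{3}{7}$)
$I = - \frac{9}{7}$ ($I = 3 \cdot \frac{3}{7} \left(-1\right) = \frac{9}{7} \left(-1\right) = - \frac{9}{7} \approx -1.2857$)
$I \left(-41\right) = \left(- \frac{9}{7}\right) \left(-41\right) = \frac{369}{7}$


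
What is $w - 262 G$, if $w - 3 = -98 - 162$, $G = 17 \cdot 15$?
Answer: $-67067$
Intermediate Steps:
$G = 255$
$w = -257$ ($w = 3 - 260 = -257$)
$w - 262 G = -257 - 66810 = -67067$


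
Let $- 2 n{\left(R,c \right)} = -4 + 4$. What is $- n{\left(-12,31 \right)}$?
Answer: $0$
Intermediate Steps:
$n{\left(R,c \right)} = 0$ ($n{\left(R,c \right)} = - \frac{-4 + 4}{2} = \left(- \frac{1}{2}\right) 0 = 0$)
$- n{\left(-12,31 \right)} = \left(-1\right) 0 = 0$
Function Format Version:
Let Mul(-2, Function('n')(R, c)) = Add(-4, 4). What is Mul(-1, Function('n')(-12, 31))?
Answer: 0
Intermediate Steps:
Function('n')(R, c) = 0 (Function('n')(R, c) = Mul(Rational(-1, 2), Add(-4, 4)) = Mul(Rational(-1, 2), 0) = 0)
Mul(-1, Function('n')(-12, 31)) = Mul(-1, 0) = 0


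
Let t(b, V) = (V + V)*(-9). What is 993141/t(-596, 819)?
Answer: -12261/182 ≈ -67.368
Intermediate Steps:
t(b, V) = -18*V (t(b, V) = (2*V)*(-9) = -18*V)
993141/t(-596, 819) = 993141/((-18*819)) = 993141/(-14742) = 993141*(-1/14742) = -12261/182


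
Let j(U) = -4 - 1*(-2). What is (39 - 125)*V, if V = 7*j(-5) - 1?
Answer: 1290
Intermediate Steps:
j(U) = -2 (j(U) = -4 + 2 = -2)
V = -15 (V = 7*(-2) - 1 = -14 - 1 = -15)
(39 - 125)*V = (39 - 125)*(-15) = -86*(-15) = 1290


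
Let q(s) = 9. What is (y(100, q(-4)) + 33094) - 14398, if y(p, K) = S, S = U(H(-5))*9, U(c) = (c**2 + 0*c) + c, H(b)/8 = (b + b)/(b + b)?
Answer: 19344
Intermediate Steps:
H(b) = 8 (H(b) = 8*((b + b)/(b + b)) = 8*((2*b)/((2*b))) = 8*((2*b)*(1/(2*b))) = 8*1 = 8)
U(c) = c + c**2 (U(c) = (c**2 + 0) + c = c**2 + c = c + c**2)
S = 648 (S = (8*(1 + 8))*9 = (8*9)*9 = 72*9 = 648)
y(p, K) = 648
(y(100, q(-4)) + 33094) - 14398 = (648 + 33094) - 14398 = 33742 - 14398 = 19344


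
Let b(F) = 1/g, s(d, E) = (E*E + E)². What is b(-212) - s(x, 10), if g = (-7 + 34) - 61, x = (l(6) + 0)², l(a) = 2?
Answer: -411401/34 ≈ -12100.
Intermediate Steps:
x = 4 (x = (2 + 0)² = 2² = 4)
g = -34 (g = 27 - 61 = -34)
s(d, E) = (E + E²)² (s(d, E) = (E² + E)² = (E + E²)²)
b(F) = -1/34 (b(F) = 1/(-34) = -1/34)
b(-212) - s(x, 10) = -1/34 - 10²*(1 + 10)² = -1/34 - 100*11² = -1/34 - 100*121 = -1/34 - 1*12100 = -1/34 - 12100 = -411401/34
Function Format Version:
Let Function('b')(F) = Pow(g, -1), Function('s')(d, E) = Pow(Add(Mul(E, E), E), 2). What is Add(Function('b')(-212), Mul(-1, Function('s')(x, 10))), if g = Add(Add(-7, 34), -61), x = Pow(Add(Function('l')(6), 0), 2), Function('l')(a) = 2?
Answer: Rational(-411401, 34) ≈ -12100.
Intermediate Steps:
x = 4 (x = Pow(Add(2, 0), 2) = Pow(2, 2) = 4)
g = -34 (g = Add(27, -61) = -34)
Function('s')(d, E) = Pow(Add(E, Pow(E, 2)), 2) (Function('s')(d, E) = Pow(Add(Pow(E, 2), E), 2) = Pow(Add(E, Pow(E, 2)), 2))
Function('b')(F) = Rational(-1, 34) (Function('b')(F) = Pow(-34, -1) = Rational(-1, 34))
Add(Function('b')(-212), Mul(-1, Function('s')(x, 10))) = Add(Rational(-1, 34), Mul(-1, Mul(Pow(10, 2), Pow(Add(1, 10), 2)))) = Add(Rational(-1, 34), Mul(-1, Mul(100, Pow(11, 2)))) = Add(Rational(-1, 34), Mul(-1, Mul(100, 121))) = Add(Rational(-1, 34), Mul(-1, 12100)) = Add(Rational(-1, 34), -12100) = Rational(-411401, 34)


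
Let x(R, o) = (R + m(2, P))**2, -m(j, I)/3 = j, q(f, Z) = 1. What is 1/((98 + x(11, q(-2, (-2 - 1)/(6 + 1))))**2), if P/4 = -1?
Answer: 1/15129 ≈ 6.6098e-5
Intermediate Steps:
P = -4 (P = 4*(-1) = -4)
m(j, I) = -3*j
x(R, o) = (-6 + R)**2 (x(R, o) = (R - 3*2)**2 = (R - 6)**2 = (-6 + R)**2)
1/((98 + x(11, q(-2, (-2 - 1)/(6 + 1))))**2) = 1/((98 + (-6 + 11)**2)**2) = 1/((98 + 5**2)**2) = 1/((98 + 25)**2) = 1/(123**2) = 1/15129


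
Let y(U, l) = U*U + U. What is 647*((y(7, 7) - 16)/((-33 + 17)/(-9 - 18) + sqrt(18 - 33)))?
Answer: 11180160/11191 - 18866520*I*sqrt(15)/11191 ≈ 999.03 - 6529.3*I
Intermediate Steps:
y(U, l) = U + U**2 (y(U, l) = U**2 + U = U + U**2)
647*((y(7, 7) - 16)/((-33 + 17)/(-9 - 18) + sqrt(18 - 33))) = 647*((7*(1 + 7) - 16)/((-33 + 17)/(-9 - 18) + sqrt(18 - 33))) = 647*((7*8 - 16)/(-16/(-27) + sqrt(-15))) = 647*((56 - 16)/(-16*(-1/27) + I*sqrt(15))) = 647*(40/(16/27 + I*sqrt(15))) = 25880/(16/27 + I*sqrt(15))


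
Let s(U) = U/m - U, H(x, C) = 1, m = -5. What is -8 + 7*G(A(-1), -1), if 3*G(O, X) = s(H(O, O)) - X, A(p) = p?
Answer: -127/15 ≈ -8.4667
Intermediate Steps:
s(U) = -6*U/5 (s(U) = U/(-5) - U = -U/5 - U = -6*U/5)
G(O, X) = -⅖ - X/3 (G(O, X) = (-6/5*1 - X)/3 = (-6/5 - X)/3 = -⅖ - X/3)
-8 + 7*G(A(-1), -1) = -8 + 7*(-⅖ - ⅓*(-1)) = -8 + 7*(-⅖ + ⅓) = -8 + 7*(-1/15) = -8 - 7/15 = -127/15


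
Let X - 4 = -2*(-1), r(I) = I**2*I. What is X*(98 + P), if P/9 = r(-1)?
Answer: 534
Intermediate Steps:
r(I) = I**3
P = -9 (P = 9*(-1)**3 = 9*(-1) = -9)
X = 6 (X = 4 - 2*(-1) = 4 + 2 = 6)
X*(98 + P) = 6*(98 - 9) = 6*89 = 534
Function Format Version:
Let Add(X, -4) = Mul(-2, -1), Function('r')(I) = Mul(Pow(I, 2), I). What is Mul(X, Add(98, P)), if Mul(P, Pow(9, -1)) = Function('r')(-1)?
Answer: 534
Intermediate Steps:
Function('r')(I) = Pow(I, 3)
P = -9 (P = Mul(9, Pow(-1, 3)) = Mul(9, -1) = -9)
X = 6 (X = Add(4, Mul(-2, -1)) = Add(4, 2) = 6)
Mul(X, Add(98, P)) = Mul(6, Add(98, -9)) = Mul(6, 89) = 534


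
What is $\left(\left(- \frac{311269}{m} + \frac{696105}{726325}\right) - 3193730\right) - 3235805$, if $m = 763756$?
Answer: $- \frac{101905379594240587}{15849573620} \approx -6.4295 \cdot 10^{6}$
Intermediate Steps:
$\left(\left(- \frac{311269}{m} + \frac{696105}{726325}\right) - 3193730\right) - 3235805 = \left(\left(- \frac{311269}{763756} + \frac{696105}{726325}\right) - 3193730\right) - 3235805 = \left(\left(\left(-311269\right) \frac{1}{763756} + 696105 \cdot \frac{1}{726325}\right) - 3193730\right) - 3235805 = \left(\left(- \frac{44467}{109108} + \frac{139221}{145265}\right) - 3193730\right) - 3235805 = \left(\frac{8730626113}{15849573620} - 3193730\right) - 3235805 = - \frac{50619250026776487}{15849573620} - 3235805 = - \frac{101905379594240587}{15849573620}$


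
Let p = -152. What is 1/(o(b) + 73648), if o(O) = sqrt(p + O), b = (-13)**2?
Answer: 73648/5424027887 - sqrt(17)/5424027887 ≈ 1.3577e-5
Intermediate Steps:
b = 169
o(O) = sqrt(-152 + O)
1/(o(b) + 73648) = 1/(sqrt(-152 + 169) + 73648) = 1/(sqrt(17) + 73648) = 1/(73648 + sqrt(17))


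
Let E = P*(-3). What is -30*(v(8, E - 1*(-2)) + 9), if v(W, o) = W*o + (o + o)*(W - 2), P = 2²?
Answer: 5730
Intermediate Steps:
P = 4
E = -12 (E = 4*(-3) = -12)
v(W, o) = W*o + 2*o*(-2 + W) (v(W, o) = W*o + (2*o)*(-2 + W) = W*o + 2*o*(-2 + W))
-30*(v(8, E - 1*(-2)) + 9) = -30*((-12 - 1*(-2))*(-4 + 3*8) + 9) = -30*((-12 + 2)*(-4 + 24) + 9) = -30*(-10*20 + 9) = -30*(-200 + 9) = -30*(-191) = 5730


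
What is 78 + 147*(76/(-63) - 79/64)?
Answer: -53911/192 ≈ -280.79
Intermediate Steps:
78 + 147*(76/(-63) - 79/64) = 78 + 147*(76*(-1/63) - 79*1/64) = 78 + 147*(-76/63 - 79/64) = 78 + 147*(-9841/4032) = 78 - 68887/192 = -53911/192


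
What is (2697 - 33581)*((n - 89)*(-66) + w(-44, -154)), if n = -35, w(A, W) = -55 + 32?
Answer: -252044324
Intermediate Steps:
w(A, W) = -23
(2697 - 33581)*((n - 89)*(-66) + w(-44, -154)) = (2697 - 33581)*((-35 - 89)*(-66) - 23) = -30884*(-124*(-66) - 23) = -30884*(8184 - 23) = -30884*8161 = -252044324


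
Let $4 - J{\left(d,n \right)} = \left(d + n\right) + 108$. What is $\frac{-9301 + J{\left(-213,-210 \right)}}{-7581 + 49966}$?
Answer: $- \frac{8982}{42385} \approx -0.21191$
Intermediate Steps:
$J{\left(d,n \right)} = -104 - d - n$ ($J{\left(d,n \right)} = 4 - \left(\left(d + n\right) + 108\right) = 4 - \left(108 + d + n\right) = -104 - d - n$)
$\frac{-9301 + J{\left(-213,-210 \right)}}{-7581 + 49966} = \frac{-9301 - -319}{-7581 + 49966} = \frac{-9301 + \left(-104 + 213 + 210\right)}{42385} = \left(-9301 + 319\right) \frac{1}{42385} = \left(-8982\right) \frac{1}{42385} = - \frac{8982}{42385}$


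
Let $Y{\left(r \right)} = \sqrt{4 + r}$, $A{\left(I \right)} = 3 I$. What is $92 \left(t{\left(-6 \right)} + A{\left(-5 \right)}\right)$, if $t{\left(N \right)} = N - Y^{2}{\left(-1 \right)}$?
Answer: $-2208$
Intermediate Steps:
$t{\left(N \right)} = -3 + N$ ($t{\left(N \right)} = N - \left(\sqrt{4 - 1}\right)^{2} = N - \left(\sqrt{3}\right)^{2} = N - 3 = -3 + N$)
$92 \left(t{\left(-6 \right)} + A{\left(-5 \right)}\right) = 92 \left(\left(-3 - 6\right) + 3 \left(-5\right)\right) = 92 \left(-9 - 15\right) = 92 \left(-24\right) = -2208$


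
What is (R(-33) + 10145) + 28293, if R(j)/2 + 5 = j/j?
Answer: 38430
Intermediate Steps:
R(j) = -8 (R(j) = -10 + 2*(j/j) = -10 + 2*1 = -10 + 2 = -8)
(R(-33) + 10145) + 28293 = (-8 + 10145) + 28293 = 10137 + 28293 = 38430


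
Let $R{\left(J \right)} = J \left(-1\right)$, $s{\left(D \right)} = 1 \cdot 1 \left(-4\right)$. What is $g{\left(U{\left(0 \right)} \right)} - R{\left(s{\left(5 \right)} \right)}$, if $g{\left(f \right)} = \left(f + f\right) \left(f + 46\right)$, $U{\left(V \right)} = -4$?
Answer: $-340$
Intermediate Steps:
$g{\left(f \right)} = 2 f \left(46 + f\right)$
$s{\left(D \right)} = -4$ ($s{\left(D \right)} = 1 \left(-4\right) = -4$)
$R{\left(J \right)} = - J$
$g{\left(U{\left(0 \right)} \right)} - R{\left(s{\left(5 \right)} \right)} = 2 \left(-4\right) \left(46 - 4\right) - \left(-1\right) \left(-4\right) = 2 \left(-4\right) 42 - 4 = -336 - 4 = -340$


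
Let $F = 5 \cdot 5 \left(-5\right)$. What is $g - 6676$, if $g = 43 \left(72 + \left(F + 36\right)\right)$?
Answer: $-7407$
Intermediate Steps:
$F = -125$ ($F = 25 \left(-5\right) = -125$)
$g = -731$ ($g = 43 \left(72 + \left(-125 + 36\right)\right) = 43 \left(72 - 89\right) = 43 \left(-17\right) = -731$)
$g - 6676 = -731 - 6676 = -7407$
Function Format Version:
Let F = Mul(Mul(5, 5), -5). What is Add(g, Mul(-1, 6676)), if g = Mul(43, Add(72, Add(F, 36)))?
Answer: -7407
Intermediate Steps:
F = -125 (F = Mul(25, -5) = -125)
g = -731 (g = Mul(43, Add(72, Add(-125, 36))) = Mul(43, Add(72, -89)) = Mul(43, -17) = -731)
Add(g, Mul(-1, 6676)) = Add(-731, Mul(-1, 6676)) = Add(-731, -6676) = -7407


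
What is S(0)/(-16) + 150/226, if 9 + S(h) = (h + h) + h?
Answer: 2217/1808 ≈ 1.2262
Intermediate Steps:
S(h) = -9 + 3*h (S(h) = -9 + ((h + h) + h) = -9 + (2*h + h) = -9 + 3*h)
S(0)/(-16) + 150/226 = (-9 + 3*0)/(-16) + 150/226 = (-9 + 0)*(-1/16) + 150*(1/226) = -9*(-1/16) + 75/113 = 9/16 + 75/113 = 2217/1808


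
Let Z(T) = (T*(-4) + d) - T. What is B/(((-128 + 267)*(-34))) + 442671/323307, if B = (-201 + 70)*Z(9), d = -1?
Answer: 23969194/254658147 ≈ 0.094123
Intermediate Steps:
Z(T) = -1 - 5*T (Z(T) = (T*(-4) - 1) - T = (-4*T - 1) - T = (-1 - 4*T) - T = -1 - 5*T)
B = 6026 (B = (-201 + 70)*(-1 - 5*9) = -131*(-1 - 45) = -131*(-46) = 6026)
B/(((-128 + 267)*(-34))) + 442671/323307 = 6026/(((-128 + 267)*(-34))) + 442671/323307 = 6026/((139*(-34))) + 442671*(1/323307) = 6026/(-4726) + 147557/107769 = 6026*(-1/4726) + 147557/107769 = -3013/2363 + 147557/107769 = 23969194/254658147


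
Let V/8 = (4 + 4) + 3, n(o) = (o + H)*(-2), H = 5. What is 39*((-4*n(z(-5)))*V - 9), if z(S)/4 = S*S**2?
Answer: -13591071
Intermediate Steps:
z(S) = 4*S**3 (z(S) = 4*(S*S**2) = 4*S**3)
n(o) = -10 - 2*o (n(o) = (o + 5)*(-2) = (5 + o)*(-2) = -10 - 2*o)
V = 88 (V = 8*((4 + 4) + 3) = 8*(8 + 3) = 8*11 = 88)
39*((-4*n(z(-5)))*V - 9) = 39*(-4*(-10 - 8*(-5)**3)*88 - 9) = 39*(-4*(-10 - 8*(-125))*88 - 9) = 39*(-4*(-10 - 2*(-500))*88 - 9) = 39*(-4*(-10 + 1000)*88 - 9) = 39*(-4*990*88 - 9) = 39*(-3960*88 - 9) = 39*(-348480 - 9) = 39*(-348489) = -13591071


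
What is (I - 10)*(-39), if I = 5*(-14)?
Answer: 3120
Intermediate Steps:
I = -70
(I - 10)*(-39) = (-70 - 10)*(-39) = -80*(-39) = 3120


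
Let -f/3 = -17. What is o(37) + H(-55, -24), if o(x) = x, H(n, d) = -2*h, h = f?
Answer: -65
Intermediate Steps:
f = 51 (f = -3*(-17) = 51)
h = 51
H(n, d) = -102 (H(n, d) = -2*51 = -102)
o(37) + H(-55, -24) = 37 - 102 = -65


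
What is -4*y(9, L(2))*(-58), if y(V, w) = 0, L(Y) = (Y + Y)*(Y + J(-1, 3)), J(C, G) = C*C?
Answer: 0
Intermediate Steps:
J(C, G) = C²
L(Y) = 2*Y*(1 + Y) (L(Y) = (Y + Y)*(Y + (-1)²) = (2*Y)*(Y + 1) = (2*Y)*(1 + Y) = 2*Y*(1 + Y))
-4*y(9, L(2))*(-58) = -4*0*(-58) = 0*(-58) = 0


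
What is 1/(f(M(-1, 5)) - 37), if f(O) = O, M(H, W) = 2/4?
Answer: -2/73 ≈ -0.027397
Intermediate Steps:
M(H, W) = ½ (M(H, W) = 2*(¼) = ½)
1/(f(M(-1, 5)) - 37) = 1/(½ - 37) = 1/(-73/2) = -2/73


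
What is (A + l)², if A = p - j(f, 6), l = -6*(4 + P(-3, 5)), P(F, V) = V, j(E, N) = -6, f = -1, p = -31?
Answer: 6241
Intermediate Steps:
l = -54 (l = -6*(4 + 5) = -6*9 = -54)
A = -25 (A = -31 - 1*(-6) = -31 + 6 = -25)
(A + l)² = (-25 - 54)² = (-79)² = 6241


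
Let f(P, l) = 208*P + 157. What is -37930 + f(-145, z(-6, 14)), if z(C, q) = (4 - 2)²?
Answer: -67933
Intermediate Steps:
z(C, q) = 4 (z(C, q) = 2² = 4)
f(P, l) = 157 + 208*P
-37930 + f(-145, z(-6, 14)) = -37930 + (157 + 208*(-145)) = -37930 + (157 - 30160) = -37930 - 30003 = -67933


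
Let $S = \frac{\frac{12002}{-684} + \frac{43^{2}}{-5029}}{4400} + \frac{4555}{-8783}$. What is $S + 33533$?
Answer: $\frac{2228788921400720779}{66466575093600} \approx 33533.0$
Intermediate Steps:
$S = - \frac{34741212968021}{66466575093600}$ ($S = \left(12002 \left(- \frac{1}{684}\right) + 1849 \left(- \frac{1}{5029}\right)\right) \frac{1}{4400} + 4555 \left(- \frac{1}{8783}\right) = \left(- \frac{6001}{342} - \frac{1849}{5029}\right) \frac{1}{4400} - \frac{4555}{8783} = \left(- \frac{30811387}{1719918}\right) \frac{1}{4400} - \frac{4555}{8783} = - \frac{30811387}{7567639200} - \frac{4555}{8783} = - \frac{34741212968021}{66466575093600} \approx -0.52269$)
$S + 33533 = - \frac{34741212968021}{66466575093600} + 33533 = \frac{2228788921400720779}{66466575093600}$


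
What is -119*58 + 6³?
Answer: -6686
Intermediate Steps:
-119*58 + 6³ = -6902 + 216 = -6686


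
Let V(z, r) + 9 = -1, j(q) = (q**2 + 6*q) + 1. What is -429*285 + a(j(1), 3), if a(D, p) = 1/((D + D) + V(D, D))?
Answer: -733589/6 ≈ -1.2226e+5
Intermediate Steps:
j(q) = 1 + q**2 + 6*q
V(z, r) = -10 (V(z, r) = -9 - 1 = -10)
a(D, p) = 1/(-10 + 2*D) (a(D, p) = 1/((D + D) - 10) = 1/(2*D - 10) = 1/(-10 + 2*D))
-429*285 + a(j(1), 3) = -429*285 + 1/(2*(-5 + (1 + 1**2 + 6*1))) = -122265 + 1/(2*(-5 + (1 + 1 + 6))) = -122265 + 1/(2*(-5 + 8)) = -122265 + (1/2)/3 = -122265 + (1/2)*(1/3) = -122265 + 1/6 = -733589/6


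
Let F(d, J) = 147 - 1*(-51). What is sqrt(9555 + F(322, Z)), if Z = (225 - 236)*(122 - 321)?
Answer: sqrt(9753) ≈ 98.757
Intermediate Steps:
Z = 2189 (Z = -11*(-199) = 2189)
F(d, J) = 198 (F(d, J) = 147 + 51 = 198)
sqrt(9555 + F(322, Z)) = sqrt(9555 + 198) = sqrt(9753)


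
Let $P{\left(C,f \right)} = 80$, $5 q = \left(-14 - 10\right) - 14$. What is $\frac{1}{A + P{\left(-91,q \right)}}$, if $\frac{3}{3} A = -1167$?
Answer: $- \frac{1}{1087} \approx -0.00091996$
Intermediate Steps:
$A = -1167$
$q = - \frac{38}{5}$ ($q = \frac{\left(-14 - 10\right) - 14}{5} = \frac{-24 - 14}{5} = \frac{1}{5} \left(-38\right) = - \frac{38}{5} \approx -7.6$)
$\frac{1}{A + P{\left(-91,q \right)}} = \frac{1}{-1167 + 80} = \frac{1}{-1087} = - \frac{1}{1087}$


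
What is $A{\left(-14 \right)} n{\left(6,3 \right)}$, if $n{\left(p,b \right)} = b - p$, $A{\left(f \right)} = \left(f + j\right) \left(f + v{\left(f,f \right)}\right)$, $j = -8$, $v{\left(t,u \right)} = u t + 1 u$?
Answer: $11088$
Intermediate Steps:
$v{\left(t,u \right)} = u + t u$ ($v{\left(t,u \right)} = t u + u = u + t u$)
$A{\left(f \right)} = \left(-8 + f\right) \left(f + f \left(1 + f\right)\right)$ ($A{\left(f \right)} = \left(f - 8\right) \left(f + f \left(1 + f\right)\right) = \left(-8 + f\right) \left(f + f \left(1 + f\right)\right)$)
$A{\left(-14 \right)} n{\left(6,3 \right)} = - 14 \left(-16 + \left(-14\right)^{2} - -84\right) \left(3 - 6\right) = - 14 \left(-16 + 196 + 84\right) \left(3 - 6\right) = \left(-14\right) 264 \left(-3\right) = \left(-3696\right) \left(-3\right) = 11088$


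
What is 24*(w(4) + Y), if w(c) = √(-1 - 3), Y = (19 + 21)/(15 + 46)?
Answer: 960/61 + 48*I ≈ 15.738 + 48.0*I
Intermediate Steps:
Y = 40/61 ≈ 0.65574
w(c) = 2*I (w(c) = √(-4) = 2*I)
24*(w(4) + Y) = 24*(2*I + 40/61) = 24*(40/61 + 2*I) = 960/61 + 48*I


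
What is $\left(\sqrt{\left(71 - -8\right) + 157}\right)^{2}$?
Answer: $236$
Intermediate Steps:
$\left(\sqrt{\left(71 - -8\right) + 157}\right)^{2} = \left(\sqrt{\left(71 + 8\right) + 157}\right)^{2} = \left(\sqrt{79 + 157}\right)^{2} = \left(\sqrt{236}\right)^{2} = \left(2 \sqrt{59}\right)^{2} = 236$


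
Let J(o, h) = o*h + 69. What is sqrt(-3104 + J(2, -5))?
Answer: I*sqrt(3045) ≈ 55.182*I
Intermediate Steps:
J(o, h) = 69 + h*o (J(o, h) = h*o + 69 = 69 + h*o)
sqrt(-3104 + J(2, -5)) = sqrt(-3104 + (69 - 5*2)) = sqrt(-3104 + (69 - 10)) = sqrt(-3104 + 59) = sqrt(-3045) = I*sqrt(3045)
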